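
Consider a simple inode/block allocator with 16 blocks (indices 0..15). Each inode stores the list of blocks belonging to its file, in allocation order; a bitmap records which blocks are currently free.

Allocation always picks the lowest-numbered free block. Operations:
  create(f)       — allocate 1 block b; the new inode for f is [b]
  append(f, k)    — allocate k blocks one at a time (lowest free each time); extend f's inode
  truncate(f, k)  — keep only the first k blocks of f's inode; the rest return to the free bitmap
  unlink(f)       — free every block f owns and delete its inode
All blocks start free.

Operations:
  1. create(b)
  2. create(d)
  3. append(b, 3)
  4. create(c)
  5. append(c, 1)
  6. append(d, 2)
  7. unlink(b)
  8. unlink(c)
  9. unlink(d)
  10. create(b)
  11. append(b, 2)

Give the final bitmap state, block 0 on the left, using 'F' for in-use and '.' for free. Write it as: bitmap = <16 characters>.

bitmap = FFF.............

create(b): bitmap=F............... | b=[0]
create(d): bitmap=FF.............. | b=[0] d=[1]
append(b, 3): bitmap=FFFFF........... | b=[0, 2, 3, 4] d=[1]
create(c): bitmap=FFFFFF.......... | b=[0, 2, 3, 4] c=[5] d=[1]
append(c, 1): bitmap=FFFFFFF......... | b=[0, 2, 3, 4] c=[5, 6] d=[1]
append(d, 2): bitmap=FFFFFFFFF....... | b=[0, 2, 3, 4] c=[5, 6] d=[1, 7, 8]
unlink(b): bitmap=.F...FFFF....... | c=[5, 6] d=[1, 7, 8]
unlink(c): bitmap=.F.....FF....... | d=[1, 7, 8]
unlink(d): bitmap=................ | 
create(b): bitmap=F............... | b=[0]
append(b, 2): bitmap=FFF............. | b=[0, 1, 2]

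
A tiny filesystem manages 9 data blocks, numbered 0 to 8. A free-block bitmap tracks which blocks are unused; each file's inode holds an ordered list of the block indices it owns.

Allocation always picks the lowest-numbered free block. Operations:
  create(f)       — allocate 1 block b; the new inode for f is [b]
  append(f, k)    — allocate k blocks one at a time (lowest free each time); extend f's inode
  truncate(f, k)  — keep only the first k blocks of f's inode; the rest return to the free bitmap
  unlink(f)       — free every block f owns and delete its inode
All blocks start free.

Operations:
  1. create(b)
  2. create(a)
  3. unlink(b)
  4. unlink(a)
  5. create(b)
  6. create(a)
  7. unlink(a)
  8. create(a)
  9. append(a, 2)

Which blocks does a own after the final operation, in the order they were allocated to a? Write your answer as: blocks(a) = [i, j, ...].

  1. create(b)  ⇒  F........  {b→[0]}
  2. create(a)  ⇒  FF.......  {a→[1]; b→[0]}
  3. unlink(b)  ⇒  .F.......  {a→[1]}
  4. unlink(a)  ⇒  .........  {}
  5. create(b)  ⇒  F........  {b→[0]}
  6. create(a)  ⇒  FF.......  {a→[1]; b→[0]}
  7. unlink(a)  ⇒  F........  {b→[0]}
  8. create(a)  ⇒  FF.......  {a→[1]; b→[0]}
  9. append(a, 2)  ⇒  FFFF.....  {a→[1, 2, 3]; b→[0]}

blocks(a) = [1, 2, 3]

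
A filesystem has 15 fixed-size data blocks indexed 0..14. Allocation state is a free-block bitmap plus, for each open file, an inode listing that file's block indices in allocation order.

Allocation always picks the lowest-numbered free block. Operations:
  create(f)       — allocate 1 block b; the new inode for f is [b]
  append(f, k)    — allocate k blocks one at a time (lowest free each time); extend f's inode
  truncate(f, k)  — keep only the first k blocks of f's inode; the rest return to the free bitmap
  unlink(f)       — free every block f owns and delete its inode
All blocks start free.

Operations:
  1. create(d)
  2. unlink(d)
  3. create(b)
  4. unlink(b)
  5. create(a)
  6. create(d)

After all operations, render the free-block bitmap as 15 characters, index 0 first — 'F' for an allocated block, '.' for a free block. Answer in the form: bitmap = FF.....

  1. create(d)  ⇒  F..............  {d→[0]}
  2. unlink(d)  ⇒  ...............  {}
  3. create(b)  ⇒  F..............  {b→[0]}
  4. unlink(b)  ⇒  ...............  {}
  5. create(a)  ⇒  F..............  {a→[0]}
  6. create(d)  ⇒  FF.............  {a→[0]; d→[1]}

bitmap = FF.............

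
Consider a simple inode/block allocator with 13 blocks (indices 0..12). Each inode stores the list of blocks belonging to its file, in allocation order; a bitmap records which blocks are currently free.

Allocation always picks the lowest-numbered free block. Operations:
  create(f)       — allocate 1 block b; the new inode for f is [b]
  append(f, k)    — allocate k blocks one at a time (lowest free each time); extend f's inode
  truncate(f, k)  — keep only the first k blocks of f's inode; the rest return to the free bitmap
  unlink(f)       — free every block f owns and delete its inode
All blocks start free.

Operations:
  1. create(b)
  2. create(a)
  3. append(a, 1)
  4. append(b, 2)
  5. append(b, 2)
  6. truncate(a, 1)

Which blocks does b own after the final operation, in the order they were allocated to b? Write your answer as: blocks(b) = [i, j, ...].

[1] create(b) — b=0 (map F............)
[2] create(a) — a=1 b=0 (map FF...........)
[3] append(a, 1) — a=1,2 b=0 (map FFF..........)
[4] append(b, 2) — a=1,2 b=0,3,4 (map FFFFF........)
[5] append(b, 2) — a=1,2 b=0,3,4,5,6 (map FFFFFFF......)
[6] truncate(a, 1) — a=1 b=0,3,4,5,6 (map FF.FFFF......)

blocks(b) = [0, 3, 4, 5, 6]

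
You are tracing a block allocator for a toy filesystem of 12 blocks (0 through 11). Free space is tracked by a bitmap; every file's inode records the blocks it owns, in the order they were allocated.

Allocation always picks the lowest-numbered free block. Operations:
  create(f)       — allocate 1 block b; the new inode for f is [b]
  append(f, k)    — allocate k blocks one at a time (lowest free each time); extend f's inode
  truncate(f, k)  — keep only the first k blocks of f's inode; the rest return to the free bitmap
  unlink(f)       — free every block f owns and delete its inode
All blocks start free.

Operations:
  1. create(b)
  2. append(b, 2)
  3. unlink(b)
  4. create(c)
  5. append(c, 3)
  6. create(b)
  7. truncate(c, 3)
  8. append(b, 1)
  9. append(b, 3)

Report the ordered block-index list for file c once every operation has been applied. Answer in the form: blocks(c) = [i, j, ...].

after create(b) → b:[0]  free=[F...........]
after append(b, 2) → b:[0, 1, 2]  free=[FFF.........]
after unlink(b) →   free=[............]
after create(c) → c:[0]  free=[F...........]
after append(c, 3) → c:[0, 1, 2, 3]  free=[FFFF........]
after create(b) → b:[4], c:[0, 1, 2, 3]  free=[FFFFF.......]
after truncate(c, 3) → b:[4], c:[0, 1, 2]  free=[FFF.F.......]
after append(b, 1) → b:[4, 3], c:[0, 1, 2]  free=[FFFFF.......]
after append(b, 3) → b:[4, 3, 5, 6, 7], c:[0, 1, 2]  free=[FFFFFFFF....]

blocks(c) = [0, 1, 2]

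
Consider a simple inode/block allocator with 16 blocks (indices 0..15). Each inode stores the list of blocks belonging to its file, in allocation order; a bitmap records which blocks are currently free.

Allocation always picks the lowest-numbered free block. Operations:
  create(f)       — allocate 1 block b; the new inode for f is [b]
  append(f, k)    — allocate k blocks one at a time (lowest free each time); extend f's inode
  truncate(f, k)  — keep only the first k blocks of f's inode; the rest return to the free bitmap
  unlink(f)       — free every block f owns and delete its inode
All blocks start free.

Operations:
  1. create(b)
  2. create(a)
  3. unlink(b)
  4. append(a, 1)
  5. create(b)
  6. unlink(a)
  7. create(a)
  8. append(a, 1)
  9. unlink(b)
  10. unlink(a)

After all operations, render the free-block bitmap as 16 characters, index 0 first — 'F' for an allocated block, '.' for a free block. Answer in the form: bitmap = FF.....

bitmap = ................

  1. create(b)  ⇒  F...............  {b→[0]}
  2. create(a)  ⇒  FF..............  {a→[1]; b→[0]}
  3. unlink(b)  ⇒  .F..............  {a→[1]}
  4. append(a, 1)  ⇒  FF..............  {a→[1, 0]}
  5. create(b)  ⇒  FFF.............  {a→[1, 0]; b→[2]}
  6. unlink(a)  ⇒  ..F.............  {b→[2]}
  7. create(a)  ⇒  F.F.............  {a→[0]; b→[2]}
  8. append(a, 1)  ⇒  FFF.............  {a→[0, 1]; b→[2]}
  9. unlink(b)  ⇒  FF..............  {a→[0, 1]}
  10. unlink(a)  ⇒  ................  {}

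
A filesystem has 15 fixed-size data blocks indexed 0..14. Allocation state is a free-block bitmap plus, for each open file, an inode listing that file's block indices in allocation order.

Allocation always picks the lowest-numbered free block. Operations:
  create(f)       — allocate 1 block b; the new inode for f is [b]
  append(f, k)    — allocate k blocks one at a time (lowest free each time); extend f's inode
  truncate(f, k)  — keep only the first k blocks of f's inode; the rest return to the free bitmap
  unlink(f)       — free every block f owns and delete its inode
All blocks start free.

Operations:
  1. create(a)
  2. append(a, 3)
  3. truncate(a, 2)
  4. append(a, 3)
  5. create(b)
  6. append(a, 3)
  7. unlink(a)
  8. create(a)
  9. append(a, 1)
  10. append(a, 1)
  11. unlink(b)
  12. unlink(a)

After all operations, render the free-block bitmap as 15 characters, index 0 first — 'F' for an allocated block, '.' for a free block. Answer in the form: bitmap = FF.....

bitmap = ...............

after create(a) → a:[0]  free=[F..............]
after append(a, 3) → a:[0, 1, 2, 3]  free=[FFFF...........]
after truncate(a, 2) → a:[0, 1]  free=[FF.............]
after append(a, 3) → a:[0, 1, 2, 3, 4]  free=[FFFFF..........]
after create(b) → a:[0, 1, 2, 3, 4], b:[5]  free=[FFFFFF.........]
after append(a, 3) → a:[0, 1, 2, 3, 4, 6, 7, 8], b:[5]  free=[FFFFFFFFF......]
after unlink(a) → b:[5]  free=[.....F.........]
after create(a) → a:[0], b:[5]  free=[F....F.........]
after append(a, 1) → a:[0, 1], b:[5]  free=[FF...F.........]
after append(a, 1) → a:[0, 1, 2], b:[5]  free=[FFF..F.........]
after unlink(b) → a:[0, 1, 2]  free=[FFF............]
after unlink(a) →   free=[...............]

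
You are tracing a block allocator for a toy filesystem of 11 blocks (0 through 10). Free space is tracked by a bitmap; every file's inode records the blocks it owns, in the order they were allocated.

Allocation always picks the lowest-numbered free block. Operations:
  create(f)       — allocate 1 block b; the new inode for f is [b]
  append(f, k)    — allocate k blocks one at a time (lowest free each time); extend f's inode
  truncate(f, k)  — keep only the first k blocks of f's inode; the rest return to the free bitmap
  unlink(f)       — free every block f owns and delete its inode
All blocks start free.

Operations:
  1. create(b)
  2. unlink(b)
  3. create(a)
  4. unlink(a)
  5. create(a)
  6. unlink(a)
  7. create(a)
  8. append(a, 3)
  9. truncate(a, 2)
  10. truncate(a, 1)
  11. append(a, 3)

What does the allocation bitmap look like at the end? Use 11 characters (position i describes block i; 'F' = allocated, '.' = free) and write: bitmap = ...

[1] create(b) — b=0 (map F..........)
[2] unlink(b) —  (map ...........)
[3] create(a) — a=0 (map F..........)
[4] unlink(a) —  (map ...........)
[5] create(a) — a=0 (map F..........)
[6] unlink(a) —  (map ...........)
[7] create(a) — a=0 (map F..........)
[8] append(a, 3) — a=0,1,2,3 (map FFFF.......)
[9] truncate(a, 2) — a=0,1 (map FF.........)
[10] truncate(a, 1) — a=0 (map F..........)
[11] append(a, 3) — a=0,1,2,3 (map FFFF.......)

bitmap = FFFF.......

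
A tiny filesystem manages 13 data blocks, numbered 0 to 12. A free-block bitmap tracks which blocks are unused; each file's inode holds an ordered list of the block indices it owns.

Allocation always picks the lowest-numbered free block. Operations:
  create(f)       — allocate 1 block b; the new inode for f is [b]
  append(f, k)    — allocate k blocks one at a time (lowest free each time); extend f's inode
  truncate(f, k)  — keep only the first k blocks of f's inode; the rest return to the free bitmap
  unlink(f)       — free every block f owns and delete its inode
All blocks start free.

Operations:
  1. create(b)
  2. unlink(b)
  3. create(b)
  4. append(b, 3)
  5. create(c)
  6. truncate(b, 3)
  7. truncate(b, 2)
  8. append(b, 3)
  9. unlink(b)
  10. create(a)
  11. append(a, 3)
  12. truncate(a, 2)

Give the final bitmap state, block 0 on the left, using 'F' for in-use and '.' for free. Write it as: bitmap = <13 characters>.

[1] create(b) — b=0 (map F............)
[2] unlink(b) —  (map .............)
[3] create(b) — b=0 (map F............)
[4] append(b, 3) — b=0,1,2,3 (map FFFF.........)
[5] create(c) — b=0,1,2,3 c=4 (map FFFFF........)
[6] truncate(b, 3) — b=0,1,2 c=4 (map FFF.F........)
[7] truncate(b, 2) — b=0,1 c=4 (map FF..F........)
[8] append(b, 3) — b=0,1,2,3,5 c=4 (map FFFFFF.......)
[9] unlink(b) — c=4 (map ....F........)
[10] create(a) — a=0 c=4 (map F...F........)
[11] append(a, 3) — a=0,1,2,3 c=4 (map FFFFF........)
[12] truncate(a, 2) — a=0,1 c=4 (map FF..F........)

bitmap = FF..F........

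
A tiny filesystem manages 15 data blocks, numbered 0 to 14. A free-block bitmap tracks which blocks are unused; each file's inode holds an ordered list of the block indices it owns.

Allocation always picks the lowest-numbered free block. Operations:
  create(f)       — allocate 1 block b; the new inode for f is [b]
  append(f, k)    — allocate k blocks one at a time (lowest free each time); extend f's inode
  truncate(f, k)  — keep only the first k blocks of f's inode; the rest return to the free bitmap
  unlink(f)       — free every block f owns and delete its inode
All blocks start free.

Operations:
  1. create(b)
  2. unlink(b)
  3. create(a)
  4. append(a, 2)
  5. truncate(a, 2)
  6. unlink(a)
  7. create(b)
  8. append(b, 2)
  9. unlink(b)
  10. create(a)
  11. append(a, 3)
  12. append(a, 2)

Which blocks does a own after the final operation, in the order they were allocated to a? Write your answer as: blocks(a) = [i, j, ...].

blocks(a) = [0, 1, 2, 3, 4, 5]

[1] create(b) — b=0 (map F..............)
[2] unlink(b) —  (map ...............)
[3] create(a) — a=0 (map F..............)
[4] append(a, 2) — a=0,1,2 (map FFF............)
[5] truncate(a, 2) — a=0,1 (map FF.............)
[6] unlink(a) —  (map ...............)
[7] create(b) — b=0 (map F..............)
[8] append(b, 2) — b=0,1,2 (map FFF............)
[9] unlink(b) —  (map ...............)
[10] create(a) — a=0 (map F..............)
[11] append(a, 3) — a=0,1,2,3 (map FFFF...........)
[12] append(a, 2) — a=0,1,2,3,4,5 (map FFFFFF.........)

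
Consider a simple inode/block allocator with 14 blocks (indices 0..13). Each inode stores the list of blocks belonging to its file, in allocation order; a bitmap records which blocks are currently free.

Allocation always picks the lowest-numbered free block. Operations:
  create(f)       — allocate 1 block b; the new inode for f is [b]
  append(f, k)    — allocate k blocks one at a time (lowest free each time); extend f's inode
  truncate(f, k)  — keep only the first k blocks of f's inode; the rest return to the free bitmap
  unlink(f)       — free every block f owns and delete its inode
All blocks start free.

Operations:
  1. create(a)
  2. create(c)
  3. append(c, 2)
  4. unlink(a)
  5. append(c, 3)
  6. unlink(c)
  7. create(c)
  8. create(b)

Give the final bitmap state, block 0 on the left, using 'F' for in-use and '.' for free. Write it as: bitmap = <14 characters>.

[1] create(a) — a=0 (map F.............)
[2] create(c) — a=0 c=1 (map FF............)
[3] append(c, 2) — a=0 c=1,2,3 (map FFFF..........)
[4] unlink(a) — c=1,2,3 (map .FFF..........)
[5] append(c, 3) — c=1,2,3,0,4,5 (map FFFFFF........)
[6] unlink(c) —  (map ..............)
[7] create(c) — c=0 (map F.............)
[8] create(b) — b=1 c=0 (map FF............)

bitmap = FF............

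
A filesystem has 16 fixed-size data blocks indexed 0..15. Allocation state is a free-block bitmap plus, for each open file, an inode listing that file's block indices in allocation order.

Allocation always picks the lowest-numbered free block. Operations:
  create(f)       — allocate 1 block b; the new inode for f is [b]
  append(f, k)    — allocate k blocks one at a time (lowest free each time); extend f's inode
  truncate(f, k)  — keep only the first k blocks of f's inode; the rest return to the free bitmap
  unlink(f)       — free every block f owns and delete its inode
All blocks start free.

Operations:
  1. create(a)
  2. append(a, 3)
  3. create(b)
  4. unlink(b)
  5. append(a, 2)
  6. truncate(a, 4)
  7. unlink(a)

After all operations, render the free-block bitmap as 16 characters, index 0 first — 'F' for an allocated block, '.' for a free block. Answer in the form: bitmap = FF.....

[1] create(a) — a=0 (map F...............)
[2] append(a, 3) — a=0,1,2,3 (map FFFF............)
[3] create(b) — a=0,1,2,3 b=4 (map FFFFF...........)
[4] unlink(b) — a=0,1,2,3 (map FFFF............)
[5] append(a, 2) — a=0,1,2,3,4,5 (map FFFFFF..........)
[6] truncate(a, 4) — a=0,1,2,3 (map FFFF............)
[7] unlink(a) —  (map ................)

bitmap = ................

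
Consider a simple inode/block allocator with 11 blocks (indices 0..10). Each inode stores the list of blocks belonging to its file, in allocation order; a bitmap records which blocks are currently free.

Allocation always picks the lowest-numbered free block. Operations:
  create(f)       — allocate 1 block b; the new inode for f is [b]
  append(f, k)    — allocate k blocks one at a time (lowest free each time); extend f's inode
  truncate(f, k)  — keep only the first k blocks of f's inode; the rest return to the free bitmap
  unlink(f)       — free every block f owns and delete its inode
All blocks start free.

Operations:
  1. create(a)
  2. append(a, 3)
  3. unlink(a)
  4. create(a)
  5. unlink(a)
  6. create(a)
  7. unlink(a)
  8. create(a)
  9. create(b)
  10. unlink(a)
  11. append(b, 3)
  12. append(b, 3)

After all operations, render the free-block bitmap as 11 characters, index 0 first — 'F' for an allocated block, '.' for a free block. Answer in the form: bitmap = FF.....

bitmap = FFFFFFF....

  1. create(a)  ⇒  F..........  {a→[0]}
  2. append(a, 3)  ⇒  FFFF.......  {a→[0, 1, 2, 3]}
  3. unlink(a)  ⇒  ...........  {}
  4. create(a)  ⇒  F..........  {a→[0]}
  5. unlink(a)  ⇒  ...........  {}
  6. create(a)  ⇒  F..........  {a→[0]}
  7. unlink(a)  ⇒  ...........  {}
  8. create(a)  ⇒  F..........  {a→[0]}
  9. create(b)  ⇒  FF.........  {a→[0]; b→[1]}
  10. unlink(a)  ⇒  .F.........  {b→[1]}
  11. append(b, 3)  ⇒  FFFF.......  {b→[1, 0, 2, 3]}
  12. append(b, 3)  ⇒  FFFFFFF....  {b→[1, 0, 2, 3, 4, 5, 6]}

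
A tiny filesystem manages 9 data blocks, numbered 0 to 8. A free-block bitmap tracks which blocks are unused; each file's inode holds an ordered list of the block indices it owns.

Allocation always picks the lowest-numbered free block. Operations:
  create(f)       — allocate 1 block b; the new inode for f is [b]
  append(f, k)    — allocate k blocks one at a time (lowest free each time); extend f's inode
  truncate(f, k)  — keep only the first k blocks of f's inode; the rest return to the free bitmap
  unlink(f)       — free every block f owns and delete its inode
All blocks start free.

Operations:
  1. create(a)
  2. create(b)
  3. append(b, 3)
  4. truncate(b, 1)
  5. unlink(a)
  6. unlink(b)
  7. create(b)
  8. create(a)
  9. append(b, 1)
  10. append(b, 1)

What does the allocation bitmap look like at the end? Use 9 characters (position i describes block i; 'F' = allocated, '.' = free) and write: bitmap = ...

bitmap = FFFF.....

create(a): bitmap=F........ | a=[0]
create(b): bitmap=FF....... | a=[0] b=[1]
append(b, 3): bitmap=FFFFF.... | a=[0] b=[1, 2, 3, 4]
truncate(b, 1): bitmap=FF....... | a=[0] b=[1]
unlink(a): bitmap=.F....... | b=[1]
unlink(b): bitmap=......... | 
create(b): bitmap=F........ | b=[0]
create(a): bitmap=FF....... | a=[1] b=[0]
append(b, 1): bitmap=FFF...... | a=[1] b=[0, 2]
append(b, 1): bitmap=FFFF..... | a=[1] b=[0, 2, 3]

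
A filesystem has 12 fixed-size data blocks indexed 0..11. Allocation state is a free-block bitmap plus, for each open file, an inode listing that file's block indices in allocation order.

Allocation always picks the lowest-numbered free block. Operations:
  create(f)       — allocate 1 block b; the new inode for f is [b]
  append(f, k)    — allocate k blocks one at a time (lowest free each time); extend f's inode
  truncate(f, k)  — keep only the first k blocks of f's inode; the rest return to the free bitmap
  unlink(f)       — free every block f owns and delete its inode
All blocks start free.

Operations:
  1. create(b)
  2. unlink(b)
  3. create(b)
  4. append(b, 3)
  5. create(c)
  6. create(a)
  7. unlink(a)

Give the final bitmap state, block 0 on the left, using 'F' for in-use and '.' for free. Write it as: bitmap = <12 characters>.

create(b): bitmap=F........... | b=[0]
unlink(b): bitmap=............ | 
create(b): bitmap=F........... | b=[0]
append(b, 3): bitmap=FFFF........ | b=[0, 1, 2, 3]
create(c): bitmap=FFFFF....... | b=[0, 1, 2, 3] c=[4]
create(a): bitmap=FFFFFF...... | a=[5] b=[0, 1, 2, 3] c=[4]
unlink(a): bitmap=FFFFF....... | b=[0, 1, 2, 3] c=[4]

bitmap = FFFFF.......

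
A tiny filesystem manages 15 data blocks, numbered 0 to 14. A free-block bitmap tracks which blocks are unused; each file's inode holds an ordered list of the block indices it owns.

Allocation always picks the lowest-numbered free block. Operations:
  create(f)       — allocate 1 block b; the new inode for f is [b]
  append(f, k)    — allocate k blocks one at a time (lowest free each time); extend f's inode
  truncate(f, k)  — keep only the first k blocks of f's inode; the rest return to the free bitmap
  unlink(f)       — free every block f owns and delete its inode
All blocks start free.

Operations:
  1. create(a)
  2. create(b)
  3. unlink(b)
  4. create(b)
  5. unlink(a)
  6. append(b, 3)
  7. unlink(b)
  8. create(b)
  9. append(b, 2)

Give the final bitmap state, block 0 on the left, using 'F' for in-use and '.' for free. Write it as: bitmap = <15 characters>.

bitmap = FFF............

[1] create(a) — a=0 (map F..............)
[2] create(b) — a=0 b=1 (map FF.............)
[3] unlink(b) — a=0 (map F..............)
[4] create(b) — a=0 b=1 (map FF.............)
[5] unlink(a) — b=1 (map .F.............)
[6] append(b, 3) — b=1,0,2,3 (map FFFF...........)
[7] unlink(b) —  (map ...............)
[8] create(b) — b=0 (map F..............)
[9] append(b, 2) — b=0,1,2 (map FFF............)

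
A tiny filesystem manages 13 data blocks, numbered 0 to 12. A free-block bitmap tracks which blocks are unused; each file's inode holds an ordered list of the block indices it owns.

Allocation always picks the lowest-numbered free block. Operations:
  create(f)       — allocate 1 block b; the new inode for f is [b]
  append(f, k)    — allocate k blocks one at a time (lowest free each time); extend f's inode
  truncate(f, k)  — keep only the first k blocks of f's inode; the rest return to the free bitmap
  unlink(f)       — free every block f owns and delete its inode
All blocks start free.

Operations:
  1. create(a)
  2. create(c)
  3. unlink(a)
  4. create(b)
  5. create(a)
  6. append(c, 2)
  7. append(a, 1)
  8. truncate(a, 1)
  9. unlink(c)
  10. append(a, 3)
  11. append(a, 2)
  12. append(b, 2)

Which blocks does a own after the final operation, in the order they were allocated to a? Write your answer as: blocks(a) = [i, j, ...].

create(a): bitmap=F............ | a=[0]
create(c): bitmap=FF........... | a=[0] c=[1]
unlink(a): bitmap=.F........... | c=[1]
create(b): bitmap=FF........... | b=[0] c=[1]
create(a): bitmap=FFF.......... | a=[2] b=[0] c=[1]
append(c, 2): bitmap=FFFFF........ | a=[2] b=[0] c=[1, 3, 4]
append(a, 1): bitmap=FFFFFF....... | a=[2, 5] b=[0] c=[1, 3, 4]
truncate(a, 1): bitmap=FFFFF........ | a=[2] b=[0] c=[1, 3, 4]
unlink(c): bitmap=F.F.......... | a=[2] b=[0]
append(a, 3): bitmap=FFFFF........ | a=[2, 1, 3, 4] b=[0]
append(a, 2): bitmap=FFFFFFF...... | a=[2, 1, 3, 4, 5, 6] b=[0]
append(b, 2): bitmap=FFFFFFFFF.... | a=[2, 1, 3, 4, 5, 6] b=[0, 7, 8]

blocks(a) = [2, 1, 3, 4, 5, 6]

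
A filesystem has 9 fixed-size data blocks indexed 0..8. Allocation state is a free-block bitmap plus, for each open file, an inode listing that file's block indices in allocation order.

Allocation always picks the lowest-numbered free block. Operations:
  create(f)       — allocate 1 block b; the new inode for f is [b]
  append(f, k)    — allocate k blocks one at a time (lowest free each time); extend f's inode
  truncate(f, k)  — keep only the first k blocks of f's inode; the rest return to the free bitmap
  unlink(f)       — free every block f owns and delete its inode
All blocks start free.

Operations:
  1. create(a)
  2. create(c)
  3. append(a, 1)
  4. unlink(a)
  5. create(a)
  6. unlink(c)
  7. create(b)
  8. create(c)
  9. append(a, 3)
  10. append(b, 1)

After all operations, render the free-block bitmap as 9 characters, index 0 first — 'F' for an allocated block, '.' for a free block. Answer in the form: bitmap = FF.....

bitmap = FFFFFFF..

  1. create(a)  ⇒  F........  {a→[0]}
  2. create(c)  ⇒  FF.......  {a→[0]; c→[1]}
  3. append(a, 1)  ⇒  FFF......  {a→[0, 2]; c→[1]}
  4. unlink(a)  ⇒  .F.......  {c→[1]}
  5. create(a)  ⇒  FF.......  {a→[0]; c→[1]}
  6. unlink(c)  ⇒  F........  {a→[0]}
  7. create(b)  ⇒  FF.......  {a→[0]; b→[1]}
  8. create(c)  ⇒  FFF......  {a→[0]; b→[1]; c→[2]}
  9. append(a, 3)  ⇒  FFFFFF...  {a→[0, 3, 4, 5]; b→[1]; c→[2]}
  10. append(b, 1)  ⇒  FFFFFFF..  {a→[0, 3, 4, 5]; b→[1, 6]; c→[2]}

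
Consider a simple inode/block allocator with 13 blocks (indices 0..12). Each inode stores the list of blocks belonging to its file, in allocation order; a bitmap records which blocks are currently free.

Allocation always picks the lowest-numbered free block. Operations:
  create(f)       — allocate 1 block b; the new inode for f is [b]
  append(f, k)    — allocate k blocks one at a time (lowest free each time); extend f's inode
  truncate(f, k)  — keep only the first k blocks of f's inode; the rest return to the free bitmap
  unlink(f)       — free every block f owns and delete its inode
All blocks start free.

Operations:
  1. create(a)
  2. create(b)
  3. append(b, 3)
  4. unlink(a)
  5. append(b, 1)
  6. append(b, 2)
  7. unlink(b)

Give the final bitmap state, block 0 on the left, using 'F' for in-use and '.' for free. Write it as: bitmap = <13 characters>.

  1. create(a)  ⇒  F............  {a→[0]}
  2. create(b)  ⇒  FF...........  {a→[0]; b→[1]}
  3. append(b, 3)  ⇒  FFFFF........  {a→[0]; b→[1, 2, 3, 4]}
  4. unlink(a)  ⇒  .FFFF........  {b→[1, 2, 3, 4]}
  5. append(b, 1)  ⇒  FFFFF........  {b→[1, 2, 3, 4, 0]}
  6. append(b, 2)  ⇒  FFFFFFF......  {b→[1, 2, 3, 4, 0, 5, 6]}
  7. unlink(b)  ⇒  .............  {}

bitmap = .............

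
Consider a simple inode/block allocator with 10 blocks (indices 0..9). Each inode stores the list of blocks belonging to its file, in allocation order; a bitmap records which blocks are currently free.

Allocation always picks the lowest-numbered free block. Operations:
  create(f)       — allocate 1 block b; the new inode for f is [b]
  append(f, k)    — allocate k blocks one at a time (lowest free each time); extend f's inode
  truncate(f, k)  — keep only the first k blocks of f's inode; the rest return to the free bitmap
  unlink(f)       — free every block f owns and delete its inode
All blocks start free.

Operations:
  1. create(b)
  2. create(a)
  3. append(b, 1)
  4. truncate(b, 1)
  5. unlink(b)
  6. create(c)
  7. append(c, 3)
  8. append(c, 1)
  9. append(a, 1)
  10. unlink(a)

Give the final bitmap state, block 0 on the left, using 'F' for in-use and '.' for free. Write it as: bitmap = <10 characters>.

bitmap = F.FFFF....

[1] create(b) — b=0 (map F.........)
[2] create(a) — a=1 b=0 (map FF........)
[3] append(b, 1) — a=1 b=0,2 (map FFF.......)
[4] truncate(b, 1) — a=1 b=0 (map FF........)
[5] unlink(b) — a=1 (map .F........)
[6] create(c) — a=1 c=0 (map FF........)
[7] append(c, 3) — a=1 c=0,2,3,4 (map FFFFF.....)
[8] append(c, 1) — a=1 c=0,2,3,4,5 (map FFFFFF....)
[9] append(a, 1) — a=1,6 c=0,2,3,4,5 (map FFFFFFF...)
[10] unlink(a) — c=0,2,3,4,5 (map F.FFFF....)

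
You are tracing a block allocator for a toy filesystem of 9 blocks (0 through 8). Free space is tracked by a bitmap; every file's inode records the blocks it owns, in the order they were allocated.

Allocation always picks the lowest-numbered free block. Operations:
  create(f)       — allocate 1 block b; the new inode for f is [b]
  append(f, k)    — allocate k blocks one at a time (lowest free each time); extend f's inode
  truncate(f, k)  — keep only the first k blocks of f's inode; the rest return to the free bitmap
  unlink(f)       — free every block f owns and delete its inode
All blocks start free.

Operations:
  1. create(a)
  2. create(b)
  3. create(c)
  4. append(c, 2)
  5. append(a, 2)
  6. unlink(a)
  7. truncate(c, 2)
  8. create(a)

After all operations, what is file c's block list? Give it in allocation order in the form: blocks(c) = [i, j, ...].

blocks(c) = [2, 3]

create(a): bitmap=F........ | a=[0]
create(b): bitmap=FF....... | a=[0] b=[1]
create(c): bitmap=FFF...... | a=[0] b=[1] c=[2]
append(c, 2): bitmap=FFFFF.... | a=[0] b=[1] c=[2, 3, 4]
append(a, 2): bitmap=FFFFFFF.. | a=[0, 5, 6] b=[1] c=[2, 3, 4]
unlink(a): bitmap=.FFFF.... | b=[1] c=[2, 3, 4]
truncate(c, 2): bitmap=.FFF..... | b=[1] c=[2, 3]
create(a): bitmap=FFFF..... | a=[0] b=[1] c=[2, 3]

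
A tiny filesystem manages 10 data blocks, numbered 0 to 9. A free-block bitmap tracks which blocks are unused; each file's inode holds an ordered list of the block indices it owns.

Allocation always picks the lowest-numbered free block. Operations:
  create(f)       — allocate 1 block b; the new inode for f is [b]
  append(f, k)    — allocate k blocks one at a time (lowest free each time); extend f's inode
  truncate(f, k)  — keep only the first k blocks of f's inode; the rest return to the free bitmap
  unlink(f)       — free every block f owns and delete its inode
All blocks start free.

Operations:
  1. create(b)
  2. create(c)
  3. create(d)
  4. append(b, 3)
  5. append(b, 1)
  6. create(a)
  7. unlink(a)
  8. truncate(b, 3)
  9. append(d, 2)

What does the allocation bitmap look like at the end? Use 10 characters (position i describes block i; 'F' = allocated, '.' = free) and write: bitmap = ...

bitmap = FFFFFFF...

  1. create(b)  ⇒  F.........  {b→[0]}
  2. create(c)  ⇒  FF........  {b→[0]; c→[1]}
  3. create(d)  ⇒  FFF.......  {b→[0]; c→[1]; d→[2]}
  4. append(b, 3)  ⇒  FFFFFF....  {b→[0, 3, 4, 5]; c→[1]; d→[2]}
  5. append(b, 1)  ⇒  FFFFFFF...  {b→[0, 3, 4, 5, 6]; c→[1]; d→[2]}
  6. create(a)  ⇒  FFFFFFFF..  {a→[7]; b→[0, 3, 4, 5, 6]; c→[1]; d→[2]}
  7. unlink(a)  ⇒  FFFFFFF...  {b→[0, 3, 4, 5, 6]; c→[1]; d→[2]}
  8. truncate(b, 3)  ⇒  FFFFF.....  {b→[0, 3, 4]; c→[1]; d→[2]}
  9. append(d, 2)  ⇒  FFFFFFF...  {b→[0, 3, 4]; c→[1]; d→[2, 5, 6]}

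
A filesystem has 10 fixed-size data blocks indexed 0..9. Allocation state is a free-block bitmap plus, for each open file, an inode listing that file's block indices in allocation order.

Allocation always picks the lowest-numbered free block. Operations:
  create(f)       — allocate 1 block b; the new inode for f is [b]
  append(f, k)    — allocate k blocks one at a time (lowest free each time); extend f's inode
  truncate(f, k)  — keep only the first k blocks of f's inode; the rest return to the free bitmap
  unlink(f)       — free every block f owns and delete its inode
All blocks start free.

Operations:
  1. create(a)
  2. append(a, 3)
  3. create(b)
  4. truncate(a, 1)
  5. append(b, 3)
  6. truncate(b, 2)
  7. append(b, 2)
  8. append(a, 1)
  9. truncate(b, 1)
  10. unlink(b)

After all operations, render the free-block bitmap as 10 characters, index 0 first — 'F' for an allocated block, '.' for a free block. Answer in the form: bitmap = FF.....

bitmap = F....F....

[1] create(a) — a=0 (map F.........)
[2] append(a, 3) — a=0,1,2,3 (map FFFF......)
[3] create(b) — a=0,1,2,3 b=4 (map FFFFF.....)
[4] truncate(a, 1) — a=0 b=4 (map F...F.....)
[5] append(b, 3) — a=0 b=4,1,2,3 (map FFFFF.....)
[6] truncate(b, 2) — a=0 b=4,1 (map FF..F.....)
[7] append(b, 2) — a=0 b=4,1,2,3 (map FFFFF.....)
[8] append(a, 1) — a=0,5 b=4,1,2,3 (map FFFFFF....)
[9] truncate(b, 1) — a=0,5 b=4 (map F...FF....)
[10] unlink(b) — a=0,5 (map F....F....)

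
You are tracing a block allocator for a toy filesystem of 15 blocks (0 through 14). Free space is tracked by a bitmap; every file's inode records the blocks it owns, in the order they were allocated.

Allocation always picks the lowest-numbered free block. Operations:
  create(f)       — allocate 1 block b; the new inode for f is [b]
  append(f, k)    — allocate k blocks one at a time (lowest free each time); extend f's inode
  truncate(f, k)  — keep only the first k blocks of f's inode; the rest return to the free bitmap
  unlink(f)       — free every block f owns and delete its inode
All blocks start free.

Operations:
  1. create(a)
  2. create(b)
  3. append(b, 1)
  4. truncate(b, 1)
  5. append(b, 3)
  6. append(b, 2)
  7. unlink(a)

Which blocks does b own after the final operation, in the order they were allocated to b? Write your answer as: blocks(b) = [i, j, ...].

blocks(b) = [1, 2, 3, 4, 5, 6]

create(a): bitmap=F.............. | a=[0]
create(b): bitmap=FF............. | a=[0] b=[1]
append(b, 1): bitmap=FFF............ | a=[0] b=[1, 2]
truncate(b, 1): bitmap=FF............. | a=[0] b=[1]
append(b, 3): bitmap=FFFFF.......... | a=[0] b=[1, 2, 3, 4]
append(b, 2): bitmap=FFFFFFF........ | a=[0] b=[1, 2, 3, 4, 5, 6]
unlink(a): bitmap=.FFFFFF........ | b=[1, 2, 3, 4, 5, 6]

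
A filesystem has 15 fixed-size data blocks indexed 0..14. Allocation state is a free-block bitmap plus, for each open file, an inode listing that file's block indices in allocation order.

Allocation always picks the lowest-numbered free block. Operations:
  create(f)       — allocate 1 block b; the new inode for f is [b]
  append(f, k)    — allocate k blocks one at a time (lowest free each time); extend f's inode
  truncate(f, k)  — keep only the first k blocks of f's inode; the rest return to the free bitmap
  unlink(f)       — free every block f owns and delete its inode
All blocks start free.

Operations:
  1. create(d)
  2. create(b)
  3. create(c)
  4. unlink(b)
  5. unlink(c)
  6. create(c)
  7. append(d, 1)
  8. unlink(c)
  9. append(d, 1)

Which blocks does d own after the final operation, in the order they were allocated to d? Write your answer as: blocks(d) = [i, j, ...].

blocks(d) = [0, 2, 1]

create(d): bitmap=F.............. | d=[0]
create(b): bitmap=FF............. | b=[1] d=[0]
create(c): bitmap=FFF............ | b=[1] c=[2] d=[0]
unlink(b): bitmap=F.F............ | c=[2] d=[0]
unlink(c): bitmap=F.............. | d=[0]
create(c): bitmap=FF............. | c=[1] d=[0]
append(d, 1): bitmap=FFF............ | c=[1] d=[0, 2]
unlink(c): bitmap=F.F............ | d=[0, 2]
append(d, 1): bitmap=FFF............ | d=[0, 2, 1]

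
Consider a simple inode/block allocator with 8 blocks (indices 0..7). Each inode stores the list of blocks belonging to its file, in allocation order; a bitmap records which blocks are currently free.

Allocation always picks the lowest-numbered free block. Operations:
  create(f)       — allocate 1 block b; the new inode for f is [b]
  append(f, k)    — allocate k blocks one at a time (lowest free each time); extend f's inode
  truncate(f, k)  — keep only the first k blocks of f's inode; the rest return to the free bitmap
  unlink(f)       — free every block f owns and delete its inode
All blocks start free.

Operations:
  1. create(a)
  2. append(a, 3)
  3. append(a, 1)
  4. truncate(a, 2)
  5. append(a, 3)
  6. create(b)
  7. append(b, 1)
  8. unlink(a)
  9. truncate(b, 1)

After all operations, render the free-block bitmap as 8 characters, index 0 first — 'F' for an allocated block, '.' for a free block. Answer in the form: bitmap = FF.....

bitmap = .....F..

  1. create(a)  ⇒  F.......  {a→[0]}
  2. append(a, 3)  ⇒  FFFF....  {a→[0, 1, 2, 3]}
  3. append(a, 1)  ⇒  FFFFF...  {a→[0, 1, 2, 3, 4]}
  4. truncate(a, 2)  ⇒  FF......  {a→[0, 1]}
  5. append(a, 3)  ⇒  FFFFF...  {a→[0, 1, 2, 3, 4]}
  6. create(b)  ⇒  FFFFFF..  {a→[0, 1, 2, 3, 4]; b→[5]}
  7. append(b, 1)  ⇒  FFFFFFF.  {a→[0, 1, 2, 3, 4]; b→[5, 6]}
  8. unlink(a)  ⇒  .....FF.  {b→[5, 6]}
  9. truncate(b, 1)  ⇒  .....F..  {b→[5]}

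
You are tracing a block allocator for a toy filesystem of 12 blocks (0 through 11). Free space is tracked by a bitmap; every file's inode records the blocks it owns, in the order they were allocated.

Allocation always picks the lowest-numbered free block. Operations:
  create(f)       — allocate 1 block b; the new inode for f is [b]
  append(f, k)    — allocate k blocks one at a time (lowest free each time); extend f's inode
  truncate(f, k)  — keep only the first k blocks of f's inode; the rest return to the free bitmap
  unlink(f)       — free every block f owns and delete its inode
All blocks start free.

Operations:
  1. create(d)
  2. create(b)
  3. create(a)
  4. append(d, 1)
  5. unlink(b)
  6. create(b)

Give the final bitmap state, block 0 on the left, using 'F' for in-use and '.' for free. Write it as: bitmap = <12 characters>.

bitmap = FFFF........

  1. create(d)  ⇒  F...........  {d→[0]}
  2. create(b)  ⇒  FF..........  {b→[1]; d→[0]}
  3. create(a)  ⇒  FFF.........  {a→[2]; b→[1]; d→[0]}
  4. append(d, 1)  ⇒  FFFF........  {a→[2]; b→[1]; d→[0, 3]}
  5. unlink(b)  ⇒  F.FF........  {a→[2]; d→[0, 3]}
  6. create(b)  ⇒  FFFF........  {a→[2]; b→[1]; d→[0, 3]}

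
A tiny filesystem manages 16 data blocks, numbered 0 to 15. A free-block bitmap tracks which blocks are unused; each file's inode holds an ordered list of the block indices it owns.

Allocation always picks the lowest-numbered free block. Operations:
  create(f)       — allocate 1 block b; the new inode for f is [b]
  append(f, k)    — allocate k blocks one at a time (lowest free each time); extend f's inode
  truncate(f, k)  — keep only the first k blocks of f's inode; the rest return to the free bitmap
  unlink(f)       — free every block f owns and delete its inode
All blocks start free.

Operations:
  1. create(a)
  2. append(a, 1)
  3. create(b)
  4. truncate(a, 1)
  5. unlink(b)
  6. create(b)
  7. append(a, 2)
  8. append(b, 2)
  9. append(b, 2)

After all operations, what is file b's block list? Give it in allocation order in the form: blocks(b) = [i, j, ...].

create(a): bitmap=F............... | a=[0]
append(a, 1): bitmap=FF.............. | a=[0, 1]
create(b): bitmap=FFF............. | a=[0, 1] b=[2]
truncate(a, 1): bitmap=F.F............. | a=[0] b=[2]
unlink(b): bitmap=F............... | a=[0]
create(b): bitmap=FF.............. | a=[0] b=[1]
append(a, 2): bitmap=FFFF............ | a=[0, 2, 3] b=[1]
append(b, 2): bitmap=FFFFFF.......... | a=[0, 2, 3] b=[1, 4, 5]
append(b, 2): bitmap=FFFFFFFF........ | a=[0, 2, 3] b=[1, 4, 5, 6, 7]

blocks(b) = [1, 4, 5, 6, 7]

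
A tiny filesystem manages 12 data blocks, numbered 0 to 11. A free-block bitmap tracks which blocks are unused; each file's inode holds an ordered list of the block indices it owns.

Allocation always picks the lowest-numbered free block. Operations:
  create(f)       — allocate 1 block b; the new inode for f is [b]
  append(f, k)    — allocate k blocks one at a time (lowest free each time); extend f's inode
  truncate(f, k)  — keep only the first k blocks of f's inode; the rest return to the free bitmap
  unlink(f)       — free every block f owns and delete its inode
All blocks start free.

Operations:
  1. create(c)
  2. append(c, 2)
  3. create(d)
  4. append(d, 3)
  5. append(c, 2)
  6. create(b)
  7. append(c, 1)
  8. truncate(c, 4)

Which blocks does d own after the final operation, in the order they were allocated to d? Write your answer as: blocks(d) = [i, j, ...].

after create(c) → c:[0]  free=[F...........]
after append(c, 2) → c:[0, 1, 2]  free=[FFF.........]
after create(d) → c:[0, 1, 2], d:[3]  free=[FFFF........]
after append(d, 3) → c:[0, 1, 2], d:[3, 4, 5, 6]  free=[FFFFFFF.....]
after append(c, 2) → c:[0, 1, 2, 7, 8], d:[3, 4, 5, 6]  free=[FFFFFFFFF...]
after create(b) → b:[9], c:[0, 1, 2, 7, 8], d:[3, 4, 5, 6]  free=[FFFFFFFFFF..]
after append(c, 1) → b:[9], c:[0, 1, 2, 7, 8, 10], d:[3, 4, 5, 6]  free=[FFFFFFFFFFF.]
after truncate(c, 4) → b:[9], c:[0, 1, 2, 7], d:[3, 4, 5, 6]  free=[FFFFFFFF.F..]

blocks(d) = [3, 4, 5, 6]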